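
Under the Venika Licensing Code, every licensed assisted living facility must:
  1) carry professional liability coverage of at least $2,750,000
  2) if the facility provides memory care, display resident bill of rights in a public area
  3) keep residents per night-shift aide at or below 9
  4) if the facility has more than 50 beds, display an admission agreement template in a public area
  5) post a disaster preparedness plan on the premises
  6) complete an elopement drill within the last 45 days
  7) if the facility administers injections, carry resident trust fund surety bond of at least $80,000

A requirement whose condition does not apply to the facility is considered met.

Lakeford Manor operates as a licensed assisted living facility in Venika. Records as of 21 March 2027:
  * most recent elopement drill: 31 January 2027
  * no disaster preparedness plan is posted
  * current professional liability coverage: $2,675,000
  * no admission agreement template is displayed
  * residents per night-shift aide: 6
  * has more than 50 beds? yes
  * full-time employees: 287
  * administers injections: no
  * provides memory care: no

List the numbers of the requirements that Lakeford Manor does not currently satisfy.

1. professional liability coverage $2,675,000 < $2,750,000 → not met
2. condition 'provides memory care' does not hold → requirement n/a → met
3. residents per night-shift aide 6 ≤ 9 → met
4. condition 'has more than 50 beds' holds; admission agreement template absent → not met
5. disaster preparedness plan absent → not met
6. elopement drill 49 days ago vs limit 45 → not met
7. condition 'administers injections' does not hold → requirement n/a → met
Not met: 1, 4, 5, 6

1, 4, 5, 6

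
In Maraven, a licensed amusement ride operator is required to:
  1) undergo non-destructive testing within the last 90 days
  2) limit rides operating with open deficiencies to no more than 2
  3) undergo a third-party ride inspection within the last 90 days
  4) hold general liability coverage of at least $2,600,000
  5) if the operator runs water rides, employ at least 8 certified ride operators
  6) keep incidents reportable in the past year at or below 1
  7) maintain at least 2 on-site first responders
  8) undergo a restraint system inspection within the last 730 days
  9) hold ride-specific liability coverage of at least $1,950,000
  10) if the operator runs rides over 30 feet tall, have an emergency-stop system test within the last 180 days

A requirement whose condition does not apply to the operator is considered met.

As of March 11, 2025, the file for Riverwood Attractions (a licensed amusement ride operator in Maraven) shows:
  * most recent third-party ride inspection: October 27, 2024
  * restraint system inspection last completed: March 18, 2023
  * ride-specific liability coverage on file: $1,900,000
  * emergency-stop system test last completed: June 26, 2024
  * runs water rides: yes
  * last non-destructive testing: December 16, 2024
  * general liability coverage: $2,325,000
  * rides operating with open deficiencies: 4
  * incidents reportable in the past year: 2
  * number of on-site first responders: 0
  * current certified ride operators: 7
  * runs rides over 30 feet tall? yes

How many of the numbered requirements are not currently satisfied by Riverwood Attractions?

1. non-destructive testing 85 days ago vs limit 90 → met
2. rides operating with open deficiencies 4 > 2 → not met
3. third-party ride inspection 135 days ago vs limit 90 → not met
4. general liability coverage $2,325,000 < $2,600,000 → not met
5. condition 'runs water rides' holds; certified ride operators 7 < 8 → not met
6. incidents reportable in the past year 2 > 1 → not met
7. on-site first responders 0 < 2 → not met
8. restraint system inspection 724 days ago vs limit 730 → met
9. ride-specific liability coverage $1,900,000 < $1,950,000 → not met
10. condition 'runs rides over 30 feet tall' holds; emergency-stop system test 258 days ago vs limit 180 → not met
Not met: 8 of 10

8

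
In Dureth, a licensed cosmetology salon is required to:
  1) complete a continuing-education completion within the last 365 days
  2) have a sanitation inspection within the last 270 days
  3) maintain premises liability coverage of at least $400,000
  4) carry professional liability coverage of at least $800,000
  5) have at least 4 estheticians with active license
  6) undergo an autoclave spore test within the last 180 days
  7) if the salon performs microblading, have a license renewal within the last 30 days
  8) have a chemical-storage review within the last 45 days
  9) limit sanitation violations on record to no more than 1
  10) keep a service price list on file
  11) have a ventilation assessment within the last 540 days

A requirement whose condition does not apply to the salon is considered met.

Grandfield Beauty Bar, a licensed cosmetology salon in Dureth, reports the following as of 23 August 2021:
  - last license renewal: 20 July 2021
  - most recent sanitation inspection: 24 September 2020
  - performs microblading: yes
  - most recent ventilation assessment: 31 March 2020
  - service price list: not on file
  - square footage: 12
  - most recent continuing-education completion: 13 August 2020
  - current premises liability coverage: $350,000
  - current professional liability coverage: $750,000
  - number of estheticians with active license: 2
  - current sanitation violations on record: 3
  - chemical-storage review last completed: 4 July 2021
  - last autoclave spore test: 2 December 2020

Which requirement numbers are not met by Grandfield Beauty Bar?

1. continuing-education completion 375 days ago vs limit 365 → not met
2. sanitation inspection 333 days ago vs limit 270 → not met
3. premises liability coverage $350,000 < $400,000 → not met
4. professional liability coverage $750,000 < $800,000 → not met
5. estheticians with active license 2 < 4 → not met
6. autoclave spore test 264 days ago vs limit 180 → not met
7. condition 'performs microblading' holds; license renewal 34 days ago vs limit 30 → not met
8. chemical-storage review 50 days ago vs limit 45 → not met
9. sanitation violations on record 3 > 1 → not met
10. service price list absent → not met
11. ventilation assessment 510 days ago vs limit 540 → met
Not met: 1, 2, 3, 4, 5, 6, 7, 8, 9, 10

1, 2, 3, 4, 5, 6, 7, 8, 9, 10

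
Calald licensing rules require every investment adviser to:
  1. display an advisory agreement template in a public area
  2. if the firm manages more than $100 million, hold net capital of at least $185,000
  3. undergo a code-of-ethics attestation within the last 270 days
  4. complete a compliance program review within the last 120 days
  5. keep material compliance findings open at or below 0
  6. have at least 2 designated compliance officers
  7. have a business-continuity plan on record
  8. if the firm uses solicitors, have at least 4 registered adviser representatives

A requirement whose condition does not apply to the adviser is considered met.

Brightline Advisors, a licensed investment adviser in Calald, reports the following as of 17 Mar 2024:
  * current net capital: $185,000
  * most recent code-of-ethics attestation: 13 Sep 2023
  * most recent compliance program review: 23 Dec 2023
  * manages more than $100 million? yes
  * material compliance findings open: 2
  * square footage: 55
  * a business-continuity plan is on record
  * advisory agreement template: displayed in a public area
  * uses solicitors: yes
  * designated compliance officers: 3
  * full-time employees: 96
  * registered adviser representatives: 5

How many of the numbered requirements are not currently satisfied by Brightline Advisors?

1. advisory agreement template present → met
2. condition 'manages more than $100 million' holds; net capital $185,000 ≥ $185,000 → met
3. code-of-ethics attestation 186 days ago vs limit 270 → met
4. compliance program review 85 days ago vs limit 120 → met
5. material compliance findings open 2 > 0 → not met
6. designated compliance officers 3 ≥ 2 → met
7. business-continuity plan present → met
8. condition 'uses solicitors' holds; registered adviser representatives 5 ≥ 4 → met
Not met: 1 of 8

1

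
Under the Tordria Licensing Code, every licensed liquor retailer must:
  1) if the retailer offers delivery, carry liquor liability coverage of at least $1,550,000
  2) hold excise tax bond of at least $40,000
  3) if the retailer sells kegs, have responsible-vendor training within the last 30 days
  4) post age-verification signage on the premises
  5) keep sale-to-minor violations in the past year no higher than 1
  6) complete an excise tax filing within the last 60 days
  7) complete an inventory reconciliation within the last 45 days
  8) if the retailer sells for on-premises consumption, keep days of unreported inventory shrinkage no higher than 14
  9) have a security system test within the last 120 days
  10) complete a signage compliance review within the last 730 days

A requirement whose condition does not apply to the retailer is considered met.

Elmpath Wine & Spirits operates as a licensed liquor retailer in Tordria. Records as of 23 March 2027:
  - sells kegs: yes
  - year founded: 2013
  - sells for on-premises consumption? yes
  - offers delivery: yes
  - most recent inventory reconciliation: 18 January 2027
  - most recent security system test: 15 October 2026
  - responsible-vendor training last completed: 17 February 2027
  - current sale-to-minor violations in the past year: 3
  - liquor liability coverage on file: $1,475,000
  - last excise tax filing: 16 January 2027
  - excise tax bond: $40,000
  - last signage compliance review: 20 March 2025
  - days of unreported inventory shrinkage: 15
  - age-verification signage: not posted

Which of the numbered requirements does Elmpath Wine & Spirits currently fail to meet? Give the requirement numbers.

1, 3, 4, 5, 6, 7, 8, 9, 10

1. condition 'offers delivery' holds; liquor liability coverage $1,475,000 < $1,550,000 → not met
2. excise tax bond $40,000 ≥ $40,000 → met
3. condition 'sells kegs' holds; responsible-vendor training 34 days ago vs limit 30 → not met
4. age-verification signage absent → not met
5. sale-to-minor violations in the past year 3 > 1 → not met
6. excise tax filing 66 days ago vs limit 60 → not met
7. inventory reconciliation 64 days ago vs limit 45 → not met
8. condition 'sells for on-premises consumption' holds; days of unreported inventory shrinkage 15 > 14 → not met
9. security system test 159 days ago vs limit 120 → not met
10. signage compliance review 733 days ago vs limit 730 → not met
Not met: 1, 3, 4, 5, 6, 7, 8, 9, 10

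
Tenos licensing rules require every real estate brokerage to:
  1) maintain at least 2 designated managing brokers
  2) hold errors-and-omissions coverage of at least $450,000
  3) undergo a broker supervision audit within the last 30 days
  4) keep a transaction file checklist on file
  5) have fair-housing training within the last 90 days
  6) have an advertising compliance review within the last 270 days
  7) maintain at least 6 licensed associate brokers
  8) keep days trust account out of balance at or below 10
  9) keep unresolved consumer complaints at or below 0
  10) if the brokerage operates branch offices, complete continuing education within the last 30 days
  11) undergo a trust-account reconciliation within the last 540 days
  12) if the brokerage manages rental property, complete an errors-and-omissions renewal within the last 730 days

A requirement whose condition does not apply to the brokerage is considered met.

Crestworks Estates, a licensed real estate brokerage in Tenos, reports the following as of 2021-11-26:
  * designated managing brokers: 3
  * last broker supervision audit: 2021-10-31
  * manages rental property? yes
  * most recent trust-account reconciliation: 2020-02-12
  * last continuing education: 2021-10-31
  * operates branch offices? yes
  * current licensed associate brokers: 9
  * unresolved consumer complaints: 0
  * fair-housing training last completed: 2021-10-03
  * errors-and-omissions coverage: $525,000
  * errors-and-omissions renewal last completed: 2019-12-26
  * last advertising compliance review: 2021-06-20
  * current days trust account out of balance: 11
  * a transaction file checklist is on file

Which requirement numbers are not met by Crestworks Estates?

1. designated managing brokers 3 ≥ 2 → met
2. errors-and-omissions coverage $525,000 ≥ $450,000 → met
3. broker supervision audit 26 days ago vs limit 30 → met
4. transaction file checklist present → met
5. fair-housing training 54 days ago vs limit 90 → met
6. advertising compliance review 159 days ago vs limit 270 → met
7. licensed associate brokers 9 ≥ 6 → met
8. days trust account out of balance 11 > 10 → not met
9. unresolved consumer complaints 0 ≤ 0 → met
10. condition 'operates branch offices' holds; continuing education 26 days ago vs limit 30 → met
11. trust-account reconciliation 653 days ago vs limit 540 → not met
12. condition 'manages rental property' holds; errors-and-omissions renewal 701 days ago vs limit 730 → met
Not met: 8, 11

8, 11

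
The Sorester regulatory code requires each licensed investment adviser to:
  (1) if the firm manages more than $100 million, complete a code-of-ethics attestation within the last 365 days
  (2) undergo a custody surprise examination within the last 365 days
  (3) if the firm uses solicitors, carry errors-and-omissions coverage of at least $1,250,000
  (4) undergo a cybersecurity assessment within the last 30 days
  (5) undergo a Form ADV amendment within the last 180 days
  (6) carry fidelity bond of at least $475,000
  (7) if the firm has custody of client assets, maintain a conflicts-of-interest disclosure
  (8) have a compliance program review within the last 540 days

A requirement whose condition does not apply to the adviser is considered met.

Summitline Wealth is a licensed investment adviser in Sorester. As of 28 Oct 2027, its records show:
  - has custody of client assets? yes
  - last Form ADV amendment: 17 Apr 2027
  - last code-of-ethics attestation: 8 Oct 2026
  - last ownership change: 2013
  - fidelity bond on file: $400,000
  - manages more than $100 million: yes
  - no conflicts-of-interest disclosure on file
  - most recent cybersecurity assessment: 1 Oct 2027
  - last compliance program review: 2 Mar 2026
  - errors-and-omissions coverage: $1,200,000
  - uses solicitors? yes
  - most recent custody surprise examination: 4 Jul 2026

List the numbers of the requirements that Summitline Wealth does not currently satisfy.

1. condition 'manages more than $100 million' holds; code-of-ethics attestation 385 days ago vs limit 365 → not met
2. custody surprise examination 481 days ago vs limit 365 → not met
3. condition 'uses solicitors' holds; errors-and-omissions coverage $1,200,000 < $1,250,000 → not met
4. cybersecurity assessment 27 days ago vs limit 30 → met
5. Form ADV amendment 194 days ago vs limit 180 → not met
6. fidelity bond $400,000 < $475,000 → not met
7. condition 'has custody of client assets' holds; conflicts-of-interest disclosure absent → not met
8. compliance program review 605 days ago vs limit 540 → not met
Not met: 1, 2, 3, 5, 6, 7, 8

1, 2, 3, 5, 6, 7, 8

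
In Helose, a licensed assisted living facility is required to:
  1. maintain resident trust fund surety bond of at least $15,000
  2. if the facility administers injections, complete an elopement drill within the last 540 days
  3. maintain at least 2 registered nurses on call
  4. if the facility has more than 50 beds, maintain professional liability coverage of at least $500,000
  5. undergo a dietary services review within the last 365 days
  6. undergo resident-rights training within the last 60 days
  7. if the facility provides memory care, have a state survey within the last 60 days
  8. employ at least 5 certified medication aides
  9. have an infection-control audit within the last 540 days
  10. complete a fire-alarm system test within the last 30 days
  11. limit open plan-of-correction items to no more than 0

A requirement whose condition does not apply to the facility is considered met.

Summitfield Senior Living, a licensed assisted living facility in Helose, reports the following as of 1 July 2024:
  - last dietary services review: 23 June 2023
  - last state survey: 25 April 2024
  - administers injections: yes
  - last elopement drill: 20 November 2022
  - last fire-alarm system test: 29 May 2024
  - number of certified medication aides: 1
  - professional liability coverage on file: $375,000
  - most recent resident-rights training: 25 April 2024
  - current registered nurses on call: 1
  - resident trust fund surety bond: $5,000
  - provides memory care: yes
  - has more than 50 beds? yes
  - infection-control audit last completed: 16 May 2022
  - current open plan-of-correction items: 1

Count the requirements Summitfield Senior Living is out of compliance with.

11

1. resident trust fund surety bond $5,000 < $15,000 → not met
2. condition 'administers injections' holds; elopement drill 589 days ago vs limit 540 → not met
3. registered nurses on call 1 < 2 → not met
4. condition 'has more than 50 beds' holds; professional liability coverage $375,000 < $500,000 → not met
5. dietary services review 374 days ago vs limit 365 → not met
6. resident-rights training 67 days ago vs limit 60 → not met
7. condition 'provides memory care' holds; state survey 67 days ago vs limit 60 → not met
8. certified medication aides 1 < 5 → not met
9. infection-control audit 777 days ago vs limit 540 → not met
10. fire-alarm system test 33 days ago vs limit 30 → not met
11. open plan-of-correction items 1 > 0 → not met
Not met: 11 of 11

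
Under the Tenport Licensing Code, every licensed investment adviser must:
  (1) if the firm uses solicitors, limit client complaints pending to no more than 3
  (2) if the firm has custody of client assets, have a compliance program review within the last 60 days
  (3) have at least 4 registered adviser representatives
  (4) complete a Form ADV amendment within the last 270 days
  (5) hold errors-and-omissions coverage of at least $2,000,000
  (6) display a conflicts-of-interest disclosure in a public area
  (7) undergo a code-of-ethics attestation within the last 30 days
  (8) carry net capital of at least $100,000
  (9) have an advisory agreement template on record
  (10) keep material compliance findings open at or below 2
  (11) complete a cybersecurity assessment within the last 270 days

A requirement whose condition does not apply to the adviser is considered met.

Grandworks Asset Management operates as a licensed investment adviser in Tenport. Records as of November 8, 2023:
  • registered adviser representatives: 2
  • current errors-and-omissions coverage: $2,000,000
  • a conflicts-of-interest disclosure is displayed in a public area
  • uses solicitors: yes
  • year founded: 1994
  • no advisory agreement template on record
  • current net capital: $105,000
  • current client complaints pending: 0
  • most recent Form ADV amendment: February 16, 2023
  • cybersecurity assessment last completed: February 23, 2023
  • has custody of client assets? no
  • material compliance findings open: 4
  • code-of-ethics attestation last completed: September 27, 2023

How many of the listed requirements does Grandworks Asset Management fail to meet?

1. condition 'uses solicitors' holds; client complaints pending 0 ≤ 3 → met
2. condition 'has custody of client assets' does not hold → requirement n/a → met
3. registered adviser representatives 2 < 4 → not met
4. Form ADV amendment 265 days ago vs limit 270 → met
5. errors-and-omissions coverage $2,000,000 ≥ $2,000,000 → met
6. conflicts-of-interest disclosure present → met
7. code-of-ethics attestation 42 days ago vs limit 30 → not met
8. net capital $105,000 ≥ $100,000 → met
9. advisory agreement template absent → not met
10. material compliance findings open 4 > 2 → not met
11. cybersecurity assessment 258 days ago vs limit 270 → met
Not met: 4 of 11

4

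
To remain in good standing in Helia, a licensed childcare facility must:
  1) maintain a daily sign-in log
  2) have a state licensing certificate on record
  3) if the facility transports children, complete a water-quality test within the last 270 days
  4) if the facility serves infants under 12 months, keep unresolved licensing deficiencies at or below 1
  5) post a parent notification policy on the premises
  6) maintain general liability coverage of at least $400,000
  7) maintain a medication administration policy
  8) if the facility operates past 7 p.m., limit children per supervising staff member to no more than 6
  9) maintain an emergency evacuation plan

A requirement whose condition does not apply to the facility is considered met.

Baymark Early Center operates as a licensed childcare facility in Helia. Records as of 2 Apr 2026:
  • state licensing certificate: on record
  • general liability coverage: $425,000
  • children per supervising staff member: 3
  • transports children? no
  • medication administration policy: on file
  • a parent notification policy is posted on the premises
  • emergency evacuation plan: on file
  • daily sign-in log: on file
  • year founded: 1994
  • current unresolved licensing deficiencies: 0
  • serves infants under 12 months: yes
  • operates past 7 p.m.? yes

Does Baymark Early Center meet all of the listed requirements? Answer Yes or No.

Yes

1. daily sign-in log present → met
2. state licensing certificate present → met
3. condition 'transports children' does not hold → requirement n/a → met
4. condition 'serves infants under 12 months' holds; unresolved licensing deficiencies 0 ≤ 1 → met
5. parent notification policy present → met
6. general liability coverage $425,000 ≥ $400,000 → met
7. medication administration policy present → met
8. condition 'operates past 7 p.m.' holds; children per supervising staff member 3 ≤ 6 → met
9. emergency evacuation plan present → met
All met.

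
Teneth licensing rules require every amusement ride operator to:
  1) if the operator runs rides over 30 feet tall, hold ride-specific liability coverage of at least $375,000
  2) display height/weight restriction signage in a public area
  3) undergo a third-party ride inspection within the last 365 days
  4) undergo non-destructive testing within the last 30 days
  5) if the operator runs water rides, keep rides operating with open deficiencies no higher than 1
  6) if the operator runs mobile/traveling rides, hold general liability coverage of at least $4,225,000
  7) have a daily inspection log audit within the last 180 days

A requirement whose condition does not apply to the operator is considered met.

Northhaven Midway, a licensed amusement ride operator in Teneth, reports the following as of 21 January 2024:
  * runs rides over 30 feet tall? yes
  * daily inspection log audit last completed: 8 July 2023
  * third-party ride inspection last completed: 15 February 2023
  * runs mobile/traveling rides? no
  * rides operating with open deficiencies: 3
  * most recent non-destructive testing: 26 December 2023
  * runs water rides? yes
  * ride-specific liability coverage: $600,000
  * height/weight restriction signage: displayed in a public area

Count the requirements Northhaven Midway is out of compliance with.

2

1. condition 'runs rides over 30 feet tall' holds; ride-specific liability coverage $600,000 ≥ $375,000 → met
2. height/weight restriction signage present → met
3. third-party ride inspection 340 days ago vs limit 365 → met
4. non-destructive testing 26 days ago vs limit 30 → met
5. condition 'runs water rides' holds; rides operating with open deficiencies 3 > 1 → not met
6. condition 'runs mobile/traveling rides' does not hold → requirement n/a → met
7. daily inspection log audit 197 days ago vs limit 180 → not met
Not met: 2 of 7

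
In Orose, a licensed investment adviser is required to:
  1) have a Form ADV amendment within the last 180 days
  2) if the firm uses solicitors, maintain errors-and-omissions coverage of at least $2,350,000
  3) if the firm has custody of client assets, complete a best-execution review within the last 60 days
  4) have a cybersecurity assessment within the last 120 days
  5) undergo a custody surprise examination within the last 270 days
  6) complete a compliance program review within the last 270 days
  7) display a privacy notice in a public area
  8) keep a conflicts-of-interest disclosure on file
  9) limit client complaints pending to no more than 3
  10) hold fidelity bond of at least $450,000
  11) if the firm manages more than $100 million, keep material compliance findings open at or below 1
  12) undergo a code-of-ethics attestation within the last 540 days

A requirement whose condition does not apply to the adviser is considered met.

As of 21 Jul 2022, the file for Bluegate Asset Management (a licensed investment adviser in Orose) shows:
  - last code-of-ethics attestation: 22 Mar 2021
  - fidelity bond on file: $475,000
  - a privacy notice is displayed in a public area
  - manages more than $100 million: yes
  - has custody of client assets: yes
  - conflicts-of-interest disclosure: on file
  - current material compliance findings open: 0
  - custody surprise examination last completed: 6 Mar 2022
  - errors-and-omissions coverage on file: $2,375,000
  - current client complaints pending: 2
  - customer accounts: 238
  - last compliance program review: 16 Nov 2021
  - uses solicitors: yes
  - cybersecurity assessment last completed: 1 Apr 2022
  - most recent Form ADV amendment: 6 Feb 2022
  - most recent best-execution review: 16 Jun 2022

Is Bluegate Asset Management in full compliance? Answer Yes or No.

1. Form ADV amendment 165 days ago vs limit 180 → met
2. condition 'uses solicitors' holds; errors-and-omissions coverage $2,375,000 ≥ $2,350,000 → met
3. condition 'has custody of client assets' holds; best-execution review 35 days ago vs limit 60 → met
4. cybersecurity assessment 111 days ago vs limit 120 → met
5. custody surprise examination 137 days ago vs limit 270 → met
6. compliance program review 247 days ago vs limit 270 → met
7. privacy notice present → met
8. conflicts-of-interest disclosure present → met
9. client complaints pending 2 ≤ 3 → met
10. fidelity bond $475,000 ≥ $450,000 → met
11. condition 'manages more than $100 million' holds; material compliance findings open 0 ≤ 1 → met
12. code-of-ethics attestation 486 days ago vs limit 540 → met
All met.

Yes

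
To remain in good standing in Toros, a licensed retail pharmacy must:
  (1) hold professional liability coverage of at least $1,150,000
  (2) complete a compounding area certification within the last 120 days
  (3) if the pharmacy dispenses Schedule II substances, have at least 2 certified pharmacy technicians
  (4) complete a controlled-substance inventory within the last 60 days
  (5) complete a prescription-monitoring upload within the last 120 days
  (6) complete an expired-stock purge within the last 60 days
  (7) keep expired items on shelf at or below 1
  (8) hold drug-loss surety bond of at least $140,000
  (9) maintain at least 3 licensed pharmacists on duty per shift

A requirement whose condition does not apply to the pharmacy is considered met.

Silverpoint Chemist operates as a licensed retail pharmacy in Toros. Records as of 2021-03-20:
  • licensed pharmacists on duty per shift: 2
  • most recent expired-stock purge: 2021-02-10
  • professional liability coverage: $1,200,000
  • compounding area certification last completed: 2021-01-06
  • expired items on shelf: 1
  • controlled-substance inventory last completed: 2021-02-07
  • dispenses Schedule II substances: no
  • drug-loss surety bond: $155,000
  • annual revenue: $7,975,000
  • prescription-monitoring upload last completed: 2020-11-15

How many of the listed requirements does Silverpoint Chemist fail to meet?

2

1. professional liability coverage $1,200,000 ≥ $1,150,000 → met
2. compounding area certification 73 days ago vs limit 120 → met
3. condition 'dispenses Schedule II substances' does not hold → requirement n/a → met
4. controlled-substance inventory 41 days ago vs limit 60 → met
5. prescription-monitoring upload 125 days ago vs limit 120 → not met
6. expired-stock purge 38 days ago vs limit 60 → met
7. expired items on shelf 1 ≤ 1 → met
8. drug-loss surety bond $155,000 ≥ $140,000 → met
9. licensed pharmacists on duty per shift 2 < 3 → not met
Not met: 2 of 9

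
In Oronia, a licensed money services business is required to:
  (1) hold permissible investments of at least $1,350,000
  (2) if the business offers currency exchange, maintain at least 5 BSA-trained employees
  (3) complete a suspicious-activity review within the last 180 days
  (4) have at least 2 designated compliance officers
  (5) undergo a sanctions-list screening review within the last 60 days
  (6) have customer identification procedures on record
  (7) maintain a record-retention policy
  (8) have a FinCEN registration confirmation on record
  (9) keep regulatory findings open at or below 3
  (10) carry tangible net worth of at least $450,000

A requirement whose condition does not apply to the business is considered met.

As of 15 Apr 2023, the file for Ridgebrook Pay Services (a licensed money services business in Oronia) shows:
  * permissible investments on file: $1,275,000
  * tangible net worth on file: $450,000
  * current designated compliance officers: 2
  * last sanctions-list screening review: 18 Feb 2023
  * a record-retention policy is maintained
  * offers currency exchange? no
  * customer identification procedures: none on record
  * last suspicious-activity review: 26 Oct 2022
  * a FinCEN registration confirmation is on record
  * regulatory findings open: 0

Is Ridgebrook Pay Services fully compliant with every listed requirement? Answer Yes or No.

1. permissible investments $1,275,000 < $1,350,000 → not met
2. condition 'offers currency exchange' does not hold → requirement n/a → met
3. suspicious-activity review 171 days ago vs limit 180 → met
4. designated compliance officers 2 ≥ 2 → met
5. sanctions-list screening review 56 days ago vs limit 60 → met
6. customer identification procedures absent → not met
7. record-retention policy present → met
8. FinCEN registration confirmation present → met
9. regulatory findings open 0 ≤ 3 → met
10. tangible net worth $450,000 ≥ $450,000 → met
Not met: 1, 6

No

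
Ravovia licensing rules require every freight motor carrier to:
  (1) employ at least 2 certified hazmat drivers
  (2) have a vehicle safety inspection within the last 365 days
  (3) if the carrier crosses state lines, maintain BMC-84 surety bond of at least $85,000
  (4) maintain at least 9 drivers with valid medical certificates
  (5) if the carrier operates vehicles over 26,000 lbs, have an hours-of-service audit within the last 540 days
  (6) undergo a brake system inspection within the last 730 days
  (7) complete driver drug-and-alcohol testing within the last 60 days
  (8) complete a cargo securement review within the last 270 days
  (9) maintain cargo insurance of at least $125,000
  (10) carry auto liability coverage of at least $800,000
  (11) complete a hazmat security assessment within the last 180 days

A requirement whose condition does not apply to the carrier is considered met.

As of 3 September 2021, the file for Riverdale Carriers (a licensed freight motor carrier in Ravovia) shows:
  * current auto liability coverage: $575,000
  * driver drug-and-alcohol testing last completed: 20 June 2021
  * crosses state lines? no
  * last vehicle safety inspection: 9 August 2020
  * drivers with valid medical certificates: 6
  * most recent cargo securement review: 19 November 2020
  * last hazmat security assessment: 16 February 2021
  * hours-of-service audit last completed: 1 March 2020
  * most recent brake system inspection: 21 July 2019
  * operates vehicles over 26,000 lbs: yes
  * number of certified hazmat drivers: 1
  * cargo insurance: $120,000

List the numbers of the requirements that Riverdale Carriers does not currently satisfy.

1, 2, 4, 5, 6, 7, 8, 9, 10, 11

1. certified hazmat drivers 1 < 2 → not met
2. vehicle safety inspection 390 days ago vs limit 365 → not met
3. condition 'crosses state lines' does not hold → requirement n/a → met
4. drivers with valid medical certificates 6 < 9 → not met
5. condition 'operates vehicles over 26,000 lbs' holds; hours-of-service audit 551 days ago vs limit 540 → not met
6. brake system inspection 775 days ago vs limit 730 → not met
7. driver drug-and-alcohol testing 75 days ago vs limit 60 → not met
8. cargo securement review 288 days ago vs limit 270 → not met
9. cargo insurance $120,000 < $125,000 → not met
10. auto liability coverage $575,000 < $800,000 → not met
11. hazmat security assessment 199 days ago vs limit 180 → not met
Not met: 1, 2, 4, 5, 6, 7, 8, 9, 10, 11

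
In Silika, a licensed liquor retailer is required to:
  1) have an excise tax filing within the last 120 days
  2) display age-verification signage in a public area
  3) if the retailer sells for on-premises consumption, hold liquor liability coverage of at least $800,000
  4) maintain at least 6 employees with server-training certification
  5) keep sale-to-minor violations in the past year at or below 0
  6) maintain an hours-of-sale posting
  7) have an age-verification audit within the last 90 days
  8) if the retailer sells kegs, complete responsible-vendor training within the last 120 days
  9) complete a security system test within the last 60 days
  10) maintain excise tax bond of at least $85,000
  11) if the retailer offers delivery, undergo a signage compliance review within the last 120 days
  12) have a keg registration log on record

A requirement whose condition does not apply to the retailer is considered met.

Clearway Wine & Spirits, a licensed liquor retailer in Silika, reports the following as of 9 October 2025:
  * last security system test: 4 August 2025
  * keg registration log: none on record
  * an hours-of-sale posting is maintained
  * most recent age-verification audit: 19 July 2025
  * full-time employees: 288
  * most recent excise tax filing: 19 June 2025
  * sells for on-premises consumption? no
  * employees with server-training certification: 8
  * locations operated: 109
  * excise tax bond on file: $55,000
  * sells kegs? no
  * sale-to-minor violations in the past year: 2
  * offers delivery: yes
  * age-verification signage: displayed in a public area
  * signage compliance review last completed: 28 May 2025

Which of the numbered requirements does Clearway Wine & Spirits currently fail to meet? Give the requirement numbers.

1. excise tax filing 112 days ago vs limit 120 → met
2. age-verification signage present → met
3. condition 'sells for on-premises consumption' does not hold → requirement n/a → met
4. employees with server-training certification 8 ≥ 6 → met
5. sale-to-minor violations in the past year 2 > 0 → not met
6. hours-of-sale posting present → met
7. age-verification audit 82 days ago vs limit 90 → met
8. condition 'sells kegs' does not hold → requirement n/a → met
9. security system test 66 days ago vs limit 60 → not met
10. excise tax bond $55,000 < $85,000 → not met
11. condition 'offers delivery' holds; signage compliance review 134 days ago vs limit 120 → not met
12. keg registration log absent → not met
Not met: 5, 9, 10, 11, 12

5, 9, 10, 11, 12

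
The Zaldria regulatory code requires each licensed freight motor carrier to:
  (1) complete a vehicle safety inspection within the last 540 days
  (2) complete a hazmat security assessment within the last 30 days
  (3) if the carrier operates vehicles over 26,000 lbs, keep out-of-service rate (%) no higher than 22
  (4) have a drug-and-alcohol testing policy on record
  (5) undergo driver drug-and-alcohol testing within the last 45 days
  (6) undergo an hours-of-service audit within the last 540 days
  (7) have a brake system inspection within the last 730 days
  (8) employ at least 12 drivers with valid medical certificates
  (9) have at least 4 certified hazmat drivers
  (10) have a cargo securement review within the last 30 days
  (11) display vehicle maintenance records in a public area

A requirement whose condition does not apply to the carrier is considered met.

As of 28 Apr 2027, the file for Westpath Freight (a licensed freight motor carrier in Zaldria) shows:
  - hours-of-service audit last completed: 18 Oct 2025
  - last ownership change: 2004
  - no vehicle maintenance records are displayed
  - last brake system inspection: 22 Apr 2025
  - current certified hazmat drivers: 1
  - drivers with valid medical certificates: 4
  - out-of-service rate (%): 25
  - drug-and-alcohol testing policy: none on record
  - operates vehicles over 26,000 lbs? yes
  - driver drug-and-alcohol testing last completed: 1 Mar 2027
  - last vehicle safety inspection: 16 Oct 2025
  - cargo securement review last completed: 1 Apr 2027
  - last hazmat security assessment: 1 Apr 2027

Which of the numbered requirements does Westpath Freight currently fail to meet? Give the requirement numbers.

1. vehicle safety inspection 559 days ago vs limit 540 → not met
2. hazmat security assessment 27 days ago vs limit 30 → met
3. condition 'operates vehicles over 26,000 lbs' holds; out-of-service rate (%) 25 > 22 → not met
4. drug-and-alcohol testing policy absent → not met
5. driver drug-and-alcohol testing 58 days ago vs limit 45 → not met
6. hours-of-service audit 557 days ago vs limit 540 → not met
7. brake system inspection 736 days ago vs limit 730 → not met
8. drivers with valid medical certificates 4 < 12 → not met
9. certified hazmat drivers 1 < 4 → not met
10. cargo securement review 27 days ago vs limit 30 → met
11. vehicle maintenance records absent → not met
Not met: 1, 3, 4, 5, 6, 7, 8, 9, 11

1, 3, 4, 5, 6, 7, 8, 9, 11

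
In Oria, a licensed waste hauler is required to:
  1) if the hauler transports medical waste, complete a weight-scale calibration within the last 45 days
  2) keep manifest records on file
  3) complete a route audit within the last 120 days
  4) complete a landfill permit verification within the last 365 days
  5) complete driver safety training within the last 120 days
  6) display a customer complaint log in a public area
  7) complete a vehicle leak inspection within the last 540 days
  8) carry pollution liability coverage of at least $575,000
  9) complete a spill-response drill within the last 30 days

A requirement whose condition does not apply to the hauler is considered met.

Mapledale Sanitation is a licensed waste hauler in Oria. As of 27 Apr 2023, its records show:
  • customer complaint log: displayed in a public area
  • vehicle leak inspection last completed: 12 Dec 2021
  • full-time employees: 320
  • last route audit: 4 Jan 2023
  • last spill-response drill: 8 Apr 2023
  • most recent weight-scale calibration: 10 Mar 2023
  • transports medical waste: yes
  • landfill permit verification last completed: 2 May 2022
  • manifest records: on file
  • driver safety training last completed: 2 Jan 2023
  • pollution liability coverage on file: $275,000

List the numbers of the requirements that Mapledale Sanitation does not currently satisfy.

1. condition 'transports medical waste' holds; weight-scale calibration 48 days ago vs limit 45 → not met
2. manifest records present → met
3. route audit 113 days ago vs limit 120 → met
4. landfill permit verification 360 days ago vs limit 365 → met
5. driver safety training 115 days ago vs limit 120 → met
6. customer complaint log present → met
7. vehicle leak inspection 501 days ago vs limit 540 → met
8. pollution liability coverage $275,000 < $575,000 → not met
9. spill-response drill 19 days ago vs limit 30 → met
Not met: 1, 8

1, 8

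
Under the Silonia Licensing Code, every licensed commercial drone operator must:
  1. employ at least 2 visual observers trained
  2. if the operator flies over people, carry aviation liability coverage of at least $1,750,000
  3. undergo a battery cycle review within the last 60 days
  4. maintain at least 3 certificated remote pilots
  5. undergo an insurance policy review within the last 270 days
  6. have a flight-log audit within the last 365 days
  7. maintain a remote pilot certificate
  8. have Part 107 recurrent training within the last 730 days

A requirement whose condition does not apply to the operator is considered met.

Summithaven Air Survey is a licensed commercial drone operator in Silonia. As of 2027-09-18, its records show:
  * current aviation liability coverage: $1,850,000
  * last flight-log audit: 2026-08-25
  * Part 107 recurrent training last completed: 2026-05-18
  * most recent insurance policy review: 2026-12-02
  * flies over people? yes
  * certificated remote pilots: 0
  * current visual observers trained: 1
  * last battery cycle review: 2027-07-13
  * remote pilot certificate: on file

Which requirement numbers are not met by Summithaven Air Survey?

1. visual observers trained 1 < 2 → not met
2. condition 'flies over people' holds; aviation liability coverage $1,850,000 ≥ $1,750,000 → met
3. battery cycle review 67 days ago vs limit 60 → not met
4. certificated remote pilots 0 < 3 → not met
5. insurance policy review 290 days ago vs limit 270 → not met
6. flight-log audit 389 days ago vs limit 365 → not met
7. remote pilot certificate present → met
8. Part 107 recurrent training 488 days ago vs limit 730 → met
Not met: 1, 3, 4, 5, 6

1, 3, 4, 5, 6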